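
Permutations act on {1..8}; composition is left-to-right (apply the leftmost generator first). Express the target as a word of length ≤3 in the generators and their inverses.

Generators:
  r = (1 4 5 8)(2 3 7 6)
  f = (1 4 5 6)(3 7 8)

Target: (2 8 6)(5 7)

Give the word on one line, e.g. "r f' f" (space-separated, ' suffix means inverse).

  after r: (1 4 5 8)(2 3 7 6)
  after f': (2 8 6)(5 7)

r f'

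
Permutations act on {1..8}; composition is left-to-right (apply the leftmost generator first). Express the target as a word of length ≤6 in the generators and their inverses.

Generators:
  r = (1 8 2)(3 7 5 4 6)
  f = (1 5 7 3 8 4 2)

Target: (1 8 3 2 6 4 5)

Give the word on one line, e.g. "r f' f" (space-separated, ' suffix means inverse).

f r' f' r f'

  after f: (1 5 7 3 8 4 2)
  after r': (1 7 6 4 8 5 3)
  after f': (1 5 7 6 8)(2 4 3)
  after r: (1 4 7 3)(2 6)
  after f': (1 8 3 2 6 4 5)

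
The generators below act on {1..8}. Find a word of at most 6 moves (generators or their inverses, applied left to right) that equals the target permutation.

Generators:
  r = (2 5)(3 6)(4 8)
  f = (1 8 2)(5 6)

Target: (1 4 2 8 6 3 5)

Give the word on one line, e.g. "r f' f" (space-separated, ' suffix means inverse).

f' f' r' f

  after f': (1 2 8)(5 6)
  after f': (1 8 2)
  after r': (1 4 8 5 2)(3 6)
  after f: (1 4 2 8 6 3 5)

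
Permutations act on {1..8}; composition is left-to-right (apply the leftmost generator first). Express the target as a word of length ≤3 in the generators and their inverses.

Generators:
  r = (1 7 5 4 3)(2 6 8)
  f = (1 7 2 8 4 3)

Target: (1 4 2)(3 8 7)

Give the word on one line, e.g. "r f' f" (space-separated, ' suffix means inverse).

  after f': (1 3 4 8 2 7)
  after f': (1 4 2)(3 8 7)

f' f'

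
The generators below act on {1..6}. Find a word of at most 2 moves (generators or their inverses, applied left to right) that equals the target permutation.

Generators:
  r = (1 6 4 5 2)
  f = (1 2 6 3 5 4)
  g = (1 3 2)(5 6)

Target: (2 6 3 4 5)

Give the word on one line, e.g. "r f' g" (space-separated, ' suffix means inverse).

g' f'

  after g': (1 2 3)(5 6)
  after f': (2 6 3 4 5)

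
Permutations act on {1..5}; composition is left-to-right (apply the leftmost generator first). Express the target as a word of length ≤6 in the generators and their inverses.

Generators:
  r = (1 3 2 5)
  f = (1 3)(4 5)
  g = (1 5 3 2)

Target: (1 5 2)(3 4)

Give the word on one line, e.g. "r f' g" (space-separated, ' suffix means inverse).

  after g': (1 2 3 5)
  after f: (1 2)(3 4 5)
  after r': (1 3 4 2 5)
  after g': (1 5 2)(3 4)

g' f r' g'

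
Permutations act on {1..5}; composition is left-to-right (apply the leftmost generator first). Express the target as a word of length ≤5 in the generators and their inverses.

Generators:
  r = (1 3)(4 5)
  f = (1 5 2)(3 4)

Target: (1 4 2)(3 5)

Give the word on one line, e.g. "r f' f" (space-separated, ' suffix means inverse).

r' f r' r'

  after r': (1 3)(4 5)
  after f: (1 4 2)(3 5)
  after r': (1 5)(2 3 4)
  after r': (1 4 2)(3 5)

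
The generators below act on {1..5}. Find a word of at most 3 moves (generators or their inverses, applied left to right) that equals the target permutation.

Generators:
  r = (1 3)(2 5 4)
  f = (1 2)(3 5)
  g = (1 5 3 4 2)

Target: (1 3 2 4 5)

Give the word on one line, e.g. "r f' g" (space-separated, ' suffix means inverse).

  after f': (1 2)(3 5)
  after g': (1 4 3)
  after g': (1 3 2 4 5)

f' g' g'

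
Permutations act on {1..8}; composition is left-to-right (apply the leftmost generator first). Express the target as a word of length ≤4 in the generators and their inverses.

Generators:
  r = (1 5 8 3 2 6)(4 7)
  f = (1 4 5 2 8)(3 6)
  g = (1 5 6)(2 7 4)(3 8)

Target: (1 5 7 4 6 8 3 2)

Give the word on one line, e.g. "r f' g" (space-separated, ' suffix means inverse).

f' r'

  after f': (1 8 2 5 4)(3 6)
  after r': (1 5 7 4 6 8 3 2)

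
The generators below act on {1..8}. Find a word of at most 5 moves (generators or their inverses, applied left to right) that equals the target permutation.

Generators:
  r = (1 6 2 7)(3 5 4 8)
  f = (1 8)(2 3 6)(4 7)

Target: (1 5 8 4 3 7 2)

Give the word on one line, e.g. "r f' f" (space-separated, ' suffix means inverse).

r f' r f'

  after r: (1 6 2 7)(3 5 4 8)
  after f': (1 3 5 7 8 2 4)
  after r: (1 5)(2 8 7 3 4 6)
  after f': (1 5 8 4 3 7 2)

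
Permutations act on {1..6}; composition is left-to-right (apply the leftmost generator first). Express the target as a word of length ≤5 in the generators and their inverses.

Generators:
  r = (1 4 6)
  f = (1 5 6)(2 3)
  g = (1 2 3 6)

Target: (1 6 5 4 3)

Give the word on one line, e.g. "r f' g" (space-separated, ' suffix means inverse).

f' r g'

  after f': (1 6 5)(2 3)
  after r: (2 3)(4 6 5)
  after g': (1 6 5 4 3)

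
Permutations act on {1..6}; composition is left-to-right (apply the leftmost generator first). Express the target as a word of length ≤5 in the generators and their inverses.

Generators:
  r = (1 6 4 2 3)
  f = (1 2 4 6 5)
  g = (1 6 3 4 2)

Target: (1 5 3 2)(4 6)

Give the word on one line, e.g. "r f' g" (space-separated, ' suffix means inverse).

  after f': (1 5 6 4 2)
  after g: (1 5 3 4)(2 6)
  after r: (1 5)(2 4 6 3)
  after g': (1 5 2 3 4)
  after r: (1 5 3 2)(4 6)

f' g r g' r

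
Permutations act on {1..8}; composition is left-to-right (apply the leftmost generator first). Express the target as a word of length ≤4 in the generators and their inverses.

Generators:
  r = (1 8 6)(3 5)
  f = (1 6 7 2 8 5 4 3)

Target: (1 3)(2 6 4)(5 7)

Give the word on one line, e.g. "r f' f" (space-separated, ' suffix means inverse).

f' f' f' r'

  after f': (1 3 4 5 8 2 7 6)
  after f': (1 4 8 7)(2 6 3 5)
  after f': (1 5 7 3 8 6 4 2)
  after r': (1 3)(2 6 4)(5 7)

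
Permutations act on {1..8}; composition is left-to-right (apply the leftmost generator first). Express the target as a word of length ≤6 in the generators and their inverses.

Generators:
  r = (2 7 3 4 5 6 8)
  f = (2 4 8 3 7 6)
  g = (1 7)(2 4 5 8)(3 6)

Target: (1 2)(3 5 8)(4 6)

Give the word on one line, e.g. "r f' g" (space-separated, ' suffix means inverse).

g r' r' g

  after g: (1 7)(2 4 5 8)(3 6)
  after r': (1 2 3 5 6 7)
  after r': (1 8 6 2 7)(3 4)
  after g: (1 2)(3 5 8)(4 6)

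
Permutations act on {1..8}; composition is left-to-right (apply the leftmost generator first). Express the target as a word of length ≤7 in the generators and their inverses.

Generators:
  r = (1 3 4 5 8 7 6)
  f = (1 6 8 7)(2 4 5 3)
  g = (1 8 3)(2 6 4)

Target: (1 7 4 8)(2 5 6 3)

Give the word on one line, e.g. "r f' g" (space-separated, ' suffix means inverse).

r f g f f

  after r: (1 3 4 5 8 7 6)
  after f: (1 2 4 3 5 7 8)
  after g: (1 6 4)(3 5 7)
  after f: (1 8 7 2 4 6 5)
  after f: (1 7 4 8)(2 5 6 3)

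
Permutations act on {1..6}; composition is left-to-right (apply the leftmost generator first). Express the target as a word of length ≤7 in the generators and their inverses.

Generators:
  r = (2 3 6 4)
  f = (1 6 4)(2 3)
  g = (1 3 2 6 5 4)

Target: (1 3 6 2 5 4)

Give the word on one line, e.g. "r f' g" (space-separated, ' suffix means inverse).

  after g: (1 3 2 6 5 4)
  after g: (1 2 5)(3 6 4)
  after f': (1 3)(2 5 4)
  after r': (1 2 5 6 3)
  after f: (1 3 6 2 5 4)

g g f' r' f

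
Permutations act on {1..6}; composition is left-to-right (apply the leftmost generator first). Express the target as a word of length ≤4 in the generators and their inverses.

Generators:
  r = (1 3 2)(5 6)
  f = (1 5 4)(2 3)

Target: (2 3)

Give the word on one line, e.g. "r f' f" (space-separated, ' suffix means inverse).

  after f: (1 5 4)(2 3)
  after f: (1 4 5)
  after f: (2 3)

f f f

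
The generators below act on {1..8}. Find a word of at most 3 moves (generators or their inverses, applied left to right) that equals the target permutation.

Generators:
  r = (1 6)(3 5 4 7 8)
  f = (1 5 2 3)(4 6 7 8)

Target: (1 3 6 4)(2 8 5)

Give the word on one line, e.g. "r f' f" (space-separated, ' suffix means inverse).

  after f: (1 5 2 3)(4 6 7 8)
  after r': (1 3 6 4)(2 8 5)

f r'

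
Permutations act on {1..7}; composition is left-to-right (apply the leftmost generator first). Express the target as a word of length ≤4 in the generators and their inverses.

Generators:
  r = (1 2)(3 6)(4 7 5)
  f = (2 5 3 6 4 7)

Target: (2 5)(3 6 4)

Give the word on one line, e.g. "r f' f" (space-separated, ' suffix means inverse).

  after r: (1 2)(3 6)(4 7 5)
  after r: (4 5 7)
  after f: (2 5)(3 6 4)

r r f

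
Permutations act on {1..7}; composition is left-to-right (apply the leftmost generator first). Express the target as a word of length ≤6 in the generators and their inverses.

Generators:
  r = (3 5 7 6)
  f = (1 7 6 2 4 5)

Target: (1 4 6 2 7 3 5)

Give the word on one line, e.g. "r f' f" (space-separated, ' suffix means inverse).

  after r: (3 5 7 6)
  after r: (3 7)(5 6)
  after f': (1 5 7 3)(2 6 4)
  after f': (1 4 6 2 7 3 5)

r r f' f'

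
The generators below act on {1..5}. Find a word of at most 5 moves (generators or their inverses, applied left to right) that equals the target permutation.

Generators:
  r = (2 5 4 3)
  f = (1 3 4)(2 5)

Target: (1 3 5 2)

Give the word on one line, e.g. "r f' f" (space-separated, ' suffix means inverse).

  after f': (1 4 3)(2 5)
  after f': (1 3 4)
  after r': (1 4)(2 3 5)
  after f: (2 4 3)
  after f: (1 3 5 2)

f' f' r' f f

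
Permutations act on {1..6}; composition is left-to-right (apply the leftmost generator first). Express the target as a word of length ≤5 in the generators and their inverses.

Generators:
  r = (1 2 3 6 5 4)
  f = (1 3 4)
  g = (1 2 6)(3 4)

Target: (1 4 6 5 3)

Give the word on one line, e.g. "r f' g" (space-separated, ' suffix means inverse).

r' f r'

  after r': (1 4 5 6 3 2)
  after f: (2 3)(4 5 6)
  after r': (1 4 6 5 3)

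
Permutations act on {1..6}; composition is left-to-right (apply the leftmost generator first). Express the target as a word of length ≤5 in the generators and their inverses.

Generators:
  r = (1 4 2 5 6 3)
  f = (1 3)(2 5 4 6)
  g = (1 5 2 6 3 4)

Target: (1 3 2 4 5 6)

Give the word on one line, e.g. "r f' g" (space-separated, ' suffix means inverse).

  after g': (1 4 3 6 2 5)
  after r': (3 5)(4 6)
  after r': (1 3 2 4 5 6)

g' r' r'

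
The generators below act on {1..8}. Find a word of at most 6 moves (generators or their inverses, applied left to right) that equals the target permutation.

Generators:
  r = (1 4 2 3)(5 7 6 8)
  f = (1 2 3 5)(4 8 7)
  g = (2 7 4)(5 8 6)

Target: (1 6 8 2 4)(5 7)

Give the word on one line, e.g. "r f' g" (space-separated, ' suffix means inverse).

g' r' f g'

  after g': (2 4 7)(5 6 8)
  after r': (1 3 2)(4 5 7)
  after f: (1 5 4)(7 8)
  after g': (1 6 8 2 4)(5 7)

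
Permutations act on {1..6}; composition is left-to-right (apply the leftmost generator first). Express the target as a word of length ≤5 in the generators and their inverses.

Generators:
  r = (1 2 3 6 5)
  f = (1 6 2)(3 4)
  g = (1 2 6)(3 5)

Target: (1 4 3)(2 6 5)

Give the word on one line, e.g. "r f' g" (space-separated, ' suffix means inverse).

  after r': (1 5 6 3 2)
  after g: (1 3 6 5)
  after f': (1 4 3)(2 6 5)

r' g f'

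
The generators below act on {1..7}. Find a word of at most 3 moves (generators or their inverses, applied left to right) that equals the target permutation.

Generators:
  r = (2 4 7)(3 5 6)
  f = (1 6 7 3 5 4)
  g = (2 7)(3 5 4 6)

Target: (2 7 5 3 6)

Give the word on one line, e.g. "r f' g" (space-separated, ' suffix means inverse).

  after r': (2 7 4)(3 6 5)
  after g: (4 7 6)
  after r': (2 7 5 3 6)

r' g r'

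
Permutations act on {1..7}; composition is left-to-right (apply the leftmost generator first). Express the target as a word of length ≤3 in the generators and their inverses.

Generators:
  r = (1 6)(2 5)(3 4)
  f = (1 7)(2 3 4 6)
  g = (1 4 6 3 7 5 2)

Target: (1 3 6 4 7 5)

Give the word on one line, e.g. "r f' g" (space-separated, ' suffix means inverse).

r g

  after r: (1 6)(2 5)(3 4)
  after g: (1 3 6 4 7 5)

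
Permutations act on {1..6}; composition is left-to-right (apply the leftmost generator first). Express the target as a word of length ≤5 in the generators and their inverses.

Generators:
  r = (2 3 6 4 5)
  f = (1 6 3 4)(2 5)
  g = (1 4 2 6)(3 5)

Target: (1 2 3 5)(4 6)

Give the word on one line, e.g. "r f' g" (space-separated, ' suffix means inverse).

g r f'

  after g: (1 4 2 6)(3 5)
  after r: (1 5 6)(2 4 3)
  after f': (1 2 3 5)(4 6)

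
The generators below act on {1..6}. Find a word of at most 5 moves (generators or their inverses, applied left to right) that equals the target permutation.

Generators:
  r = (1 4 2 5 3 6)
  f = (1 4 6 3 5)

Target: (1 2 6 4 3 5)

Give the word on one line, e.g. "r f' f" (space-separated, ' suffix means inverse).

  after f': (1 5 3 6 4)
  after r': (1 2 4 6)
  after f: (1 2 6 4 3 5)

f' r' f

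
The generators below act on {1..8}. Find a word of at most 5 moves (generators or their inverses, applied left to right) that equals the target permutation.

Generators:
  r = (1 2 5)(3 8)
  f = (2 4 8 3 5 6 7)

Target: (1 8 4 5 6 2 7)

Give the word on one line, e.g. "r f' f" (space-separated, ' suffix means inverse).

r f r' f

  after r: (1 2 5)(3 8)
  after f: (1 4 8 5)(2 6 7)
  after r': (1 4 3 8 2 6 7)
  after f: (1 8 4 5 6 2 7)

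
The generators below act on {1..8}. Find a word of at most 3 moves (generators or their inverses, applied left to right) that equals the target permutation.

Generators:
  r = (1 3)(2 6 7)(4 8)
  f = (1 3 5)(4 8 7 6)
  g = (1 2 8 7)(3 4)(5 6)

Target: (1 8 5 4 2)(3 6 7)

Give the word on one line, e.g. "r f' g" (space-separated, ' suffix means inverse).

  after r: (1 3)(2 6 7)(4 8)
  after g': (1 4 2 5 6 8 3 7)
  after f: (1 8 5 4 2)(3 6 7)

r g' f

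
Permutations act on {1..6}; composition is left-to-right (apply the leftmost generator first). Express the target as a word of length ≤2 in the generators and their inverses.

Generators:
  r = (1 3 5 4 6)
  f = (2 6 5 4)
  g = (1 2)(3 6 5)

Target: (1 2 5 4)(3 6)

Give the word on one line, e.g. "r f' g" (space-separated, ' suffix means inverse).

f g

  after f: (2 6 5 4)
  after g: (1 2 5 4)(3 6)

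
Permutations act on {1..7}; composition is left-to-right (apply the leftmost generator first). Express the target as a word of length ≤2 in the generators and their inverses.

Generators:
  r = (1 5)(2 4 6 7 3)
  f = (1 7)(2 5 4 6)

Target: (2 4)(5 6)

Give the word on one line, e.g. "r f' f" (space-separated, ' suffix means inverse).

  after f: (1 7)(2 5 4 6)
  after f: (2 4)(5 6)

f f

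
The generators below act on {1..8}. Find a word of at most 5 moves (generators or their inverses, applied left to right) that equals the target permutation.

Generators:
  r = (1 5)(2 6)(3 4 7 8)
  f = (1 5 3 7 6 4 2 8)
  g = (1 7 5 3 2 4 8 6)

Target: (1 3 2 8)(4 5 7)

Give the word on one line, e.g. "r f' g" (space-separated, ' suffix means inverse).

g' f r' g' f

  after g': (1 6 8 4 2 3 5 7)
  after f: (1 4 8 2 7 5 6)
  after r': (1 3 8 6 5 2 4 7)
  after g': (1 5 3 4)(6 7)
  after f: (1 3 2 8)(4 5 7)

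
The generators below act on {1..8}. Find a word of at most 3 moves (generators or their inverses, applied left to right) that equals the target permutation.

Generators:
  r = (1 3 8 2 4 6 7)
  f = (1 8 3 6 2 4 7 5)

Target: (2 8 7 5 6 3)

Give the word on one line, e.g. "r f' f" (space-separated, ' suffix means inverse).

f r' r'

  after f: (1 8 3 6 2 4 7 5)
  after r': (1 3 4 6 8)(5 7)
  after r': (2 8 7 5 6 3)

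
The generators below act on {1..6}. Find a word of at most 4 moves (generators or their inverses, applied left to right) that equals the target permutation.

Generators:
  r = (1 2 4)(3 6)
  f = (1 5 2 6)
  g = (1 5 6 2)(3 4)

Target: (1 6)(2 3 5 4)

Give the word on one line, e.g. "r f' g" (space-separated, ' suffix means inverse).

  after f: (1 5 2 6)
  after r: (1 5 4)(2 3 6)
  after f: (1 2 3)(4 5)
  after f: (1 6)(2 3 5 4)

f r f f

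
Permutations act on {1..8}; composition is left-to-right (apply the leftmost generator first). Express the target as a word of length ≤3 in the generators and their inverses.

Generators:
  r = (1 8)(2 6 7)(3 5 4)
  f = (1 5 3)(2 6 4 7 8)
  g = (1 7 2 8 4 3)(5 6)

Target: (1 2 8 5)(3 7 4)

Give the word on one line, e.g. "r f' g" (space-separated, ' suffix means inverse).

r' f

  after r': (1 8)(2 7 6)(3 4 5)
  after f: (1 2 8 5)(3 7 4)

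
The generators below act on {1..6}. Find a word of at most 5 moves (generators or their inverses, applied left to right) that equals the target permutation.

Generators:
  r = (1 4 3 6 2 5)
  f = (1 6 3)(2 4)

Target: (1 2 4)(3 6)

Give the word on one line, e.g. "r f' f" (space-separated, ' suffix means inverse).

f r' f r' r'

  after f: (1 6 3)(2 4)
  after r': (1 3 5 2)(4 6)
  after f: (2 6)(3 5 4)
  after r': (1 5)(2 3)
  after r': (1 2 4)(3 6)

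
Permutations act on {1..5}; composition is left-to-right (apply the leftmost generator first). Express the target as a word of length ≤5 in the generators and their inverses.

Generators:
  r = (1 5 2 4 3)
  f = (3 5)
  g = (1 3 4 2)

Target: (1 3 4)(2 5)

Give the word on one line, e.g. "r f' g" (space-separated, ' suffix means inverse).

  after g': (1 2 4 3)
  after f': (1 2 4 5 3)
  after g: (4 5)
  after r': (1 3 4)(2 5)

g' f' g r'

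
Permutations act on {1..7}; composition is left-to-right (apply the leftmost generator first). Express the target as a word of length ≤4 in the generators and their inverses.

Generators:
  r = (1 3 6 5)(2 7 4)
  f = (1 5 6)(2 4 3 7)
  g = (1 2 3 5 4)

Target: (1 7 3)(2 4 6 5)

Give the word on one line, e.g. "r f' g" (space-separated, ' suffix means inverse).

g' r' g

  after g': (1 4 5 3 2)
  after r': (1 7 2 5)(3 4 6)
  after g: (1 7 3)(2 4 6 5)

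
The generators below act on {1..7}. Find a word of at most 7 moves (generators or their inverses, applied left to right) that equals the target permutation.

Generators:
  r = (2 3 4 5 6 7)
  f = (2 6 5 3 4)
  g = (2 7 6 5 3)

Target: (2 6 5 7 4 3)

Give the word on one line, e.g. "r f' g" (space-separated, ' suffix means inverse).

g' f f r' g

  after g': (2 3 5 6 7)
  after f: (2 4)(6 7)
  after f: (3 4 6 7 5)
  after r': (2 7 4 5)
  after g: (2 6 5 7 4 3)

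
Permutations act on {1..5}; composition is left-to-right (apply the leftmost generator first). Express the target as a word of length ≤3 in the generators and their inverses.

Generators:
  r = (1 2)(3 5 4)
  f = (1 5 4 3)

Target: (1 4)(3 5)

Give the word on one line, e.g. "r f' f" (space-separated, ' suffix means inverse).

f f

  after f: (1 5 4 3)
  after f: (1 4)(3 5)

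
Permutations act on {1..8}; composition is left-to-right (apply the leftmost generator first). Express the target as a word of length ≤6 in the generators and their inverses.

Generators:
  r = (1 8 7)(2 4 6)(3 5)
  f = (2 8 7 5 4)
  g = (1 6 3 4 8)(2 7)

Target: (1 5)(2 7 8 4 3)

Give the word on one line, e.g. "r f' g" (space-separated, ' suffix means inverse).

  after g: (1 6 3 4 8)(2 7)
  after f': (1 6 3 5 7 4 2 8)
  after g: (1 3 5 2)(4 7 8 6)
  after f: (1 3 4 5 8 6 2)
  after r': (1 5)(2 7 8 4 3)

g f' g f r'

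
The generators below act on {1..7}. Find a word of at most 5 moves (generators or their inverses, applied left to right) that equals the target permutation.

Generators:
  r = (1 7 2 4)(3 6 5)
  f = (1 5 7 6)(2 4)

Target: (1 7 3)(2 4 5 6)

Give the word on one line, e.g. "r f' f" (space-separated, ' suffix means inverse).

  after f: (1 5 7 6)(2 4)
  after r': (1 6 4 7 3 5)
  after f': (1 7 3)(2 4 5 6)

f r' f'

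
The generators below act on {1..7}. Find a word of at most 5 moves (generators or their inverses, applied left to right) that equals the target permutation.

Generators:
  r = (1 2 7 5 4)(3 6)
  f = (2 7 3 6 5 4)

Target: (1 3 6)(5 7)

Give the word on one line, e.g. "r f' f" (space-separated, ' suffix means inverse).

r f' r' r' f

  after r: (1 2 7 5 4)(3 6)
  after f': (1 4)(6 7)
  after r': (1 5 7 3 6 2)
  after r': (1 7 6)(2 4 5)
  after f: (1 3 6)(5 7)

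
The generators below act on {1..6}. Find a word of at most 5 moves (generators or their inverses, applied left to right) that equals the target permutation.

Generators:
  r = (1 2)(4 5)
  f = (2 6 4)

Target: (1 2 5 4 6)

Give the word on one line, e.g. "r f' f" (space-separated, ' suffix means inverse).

f f r

  after f: (2 6 4)
  after f: (2 4 6)
  after r: (1 2 5 4 6)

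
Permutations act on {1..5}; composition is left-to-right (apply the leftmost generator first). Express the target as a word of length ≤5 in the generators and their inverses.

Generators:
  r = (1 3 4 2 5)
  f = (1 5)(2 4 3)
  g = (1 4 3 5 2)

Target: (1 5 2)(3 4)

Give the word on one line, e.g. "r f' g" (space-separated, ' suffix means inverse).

  after f: (1 5)(2 4 3)
  after r: (3 5)
  after g': (1 2 5 4)
  after r: (1 5 2)(3 4)

f r g' r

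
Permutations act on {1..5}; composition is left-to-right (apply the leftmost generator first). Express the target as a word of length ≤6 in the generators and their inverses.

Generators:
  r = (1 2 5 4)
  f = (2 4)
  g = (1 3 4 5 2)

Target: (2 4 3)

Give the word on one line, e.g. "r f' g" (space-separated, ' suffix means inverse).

  after g': (1 2 5 4 3)
  after f': (1 4 3)(2 5)
  after f': (1 2 5 4 3)
  after f': (1 4 3)(2 5)
  after r: (2 4 3)

g' f' f' f' r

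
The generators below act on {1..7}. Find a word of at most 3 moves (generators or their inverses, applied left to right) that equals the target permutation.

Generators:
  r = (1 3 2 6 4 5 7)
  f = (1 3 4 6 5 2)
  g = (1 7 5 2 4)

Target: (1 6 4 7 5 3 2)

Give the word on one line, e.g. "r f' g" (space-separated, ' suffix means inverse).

g' g' r

  after g': (1 4 2 5 7)
  after g': (1 2 7 4 5)
  after r: (1 6 4 7 5 3 2)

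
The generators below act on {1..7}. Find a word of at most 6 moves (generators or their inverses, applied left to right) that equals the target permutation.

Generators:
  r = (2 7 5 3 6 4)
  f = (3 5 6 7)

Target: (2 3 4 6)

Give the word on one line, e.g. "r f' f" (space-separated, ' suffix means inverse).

  after r: (2 7 5 3 6 4)
  after r: (2 5 6)(3 4 7)
  after f: (2 6)(3 4)(5 7)
  after f: (2 7 6)(3 4 5)
  after f: (2 3 4 6)

r r f f f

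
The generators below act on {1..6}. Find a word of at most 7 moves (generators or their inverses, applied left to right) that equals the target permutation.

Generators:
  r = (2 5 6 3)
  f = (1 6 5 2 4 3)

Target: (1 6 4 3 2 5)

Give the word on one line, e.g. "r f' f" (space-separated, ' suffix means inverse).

  after r': (2 3 6 5)
  after f': (1 3)(2 4)
  after r: (1 2 4 5 6 3)
  after f': (1 5)(4 6)
  after r: (1 6 4 3 2 5)

r' f' r f' r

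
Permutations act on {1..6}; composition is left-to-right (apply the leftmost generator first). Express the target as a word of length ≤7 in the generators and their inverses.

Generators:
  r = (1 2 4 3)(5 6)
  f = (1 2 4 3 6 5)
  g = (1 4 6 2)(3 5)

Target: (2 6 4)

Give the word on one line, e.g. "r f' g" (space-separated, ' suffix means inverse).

g' r g' g' r'

  after g': (1 2 6 4)(3 5)
  after r: (1 4 2 5)(3 6)
  after g': (2 3 4 6 5)
  after g': (1 2 5 6 3)
  after r': (2 6 4)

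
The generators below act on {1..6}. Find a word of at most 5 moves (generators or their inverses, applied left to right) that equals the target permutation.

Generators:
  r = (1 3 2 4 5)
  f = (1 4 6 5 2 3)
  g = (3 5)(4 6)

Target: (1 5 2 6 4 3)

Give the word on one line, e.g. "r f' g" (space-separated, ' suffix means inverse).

  after r: (1 3 2 4 5)
  after g': (1 5)(2 6 4 3)
  after g': (1 3 2 4 5)
  after r: (1 2 5 3 4)
  after f': (1 5 2 6 4 3)

r g' g' r f'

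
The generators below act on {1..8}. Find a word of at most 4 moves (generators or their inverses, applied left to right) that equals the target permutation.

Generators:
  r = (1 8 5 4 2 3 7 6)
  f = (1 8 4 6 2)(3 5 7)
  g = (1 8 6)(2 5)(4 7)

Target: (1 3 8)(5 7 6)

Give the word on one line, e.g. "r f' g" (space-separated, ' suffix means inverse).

f' g f'

  after f': (1 2 6 4 8)(3 7 5)
  after g: (1 5 3 4 6 7 2)
  after f': (1 3 8)(5 7 6)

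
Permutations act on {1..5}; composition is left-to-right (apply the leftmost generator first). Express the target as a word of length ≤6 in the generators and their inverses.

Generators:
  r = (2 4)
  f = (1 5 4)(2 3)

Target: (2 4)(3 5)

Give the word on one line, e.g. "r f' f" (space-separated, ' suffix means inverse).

f r' f' r'

  after f: (1 5 4)(2 3)
  after r': (1 5 2 3 4)
  after f': (3 5)
  after r': (2 4)(3 5)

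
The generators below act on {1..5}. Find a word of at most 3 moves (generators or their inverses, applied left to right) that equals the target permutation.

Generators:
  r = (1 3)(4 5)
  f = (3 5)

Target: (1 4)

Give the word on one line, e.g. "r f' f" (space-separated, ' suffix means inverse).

r f r

  after r: (1 3)(4 5)
  after f: (1 5 4 3)
  after r: (1 4)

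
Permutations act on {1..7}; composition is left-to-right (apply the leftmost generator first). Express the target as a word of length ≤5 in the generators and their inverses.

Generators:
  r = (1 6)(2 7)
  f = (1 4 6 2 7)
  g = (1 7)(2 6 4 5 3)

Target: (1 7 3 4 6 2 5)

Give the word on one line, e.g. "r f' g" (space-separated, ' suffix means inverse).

  after f: (1 4 6 2 7)
  after r': (1 4)(6 7)
  after g': (1 6)(2 3 5 4 7)
  after g': (1 2 5 6 7 3 4)
  after r': (1 7 3 4 6 2 5)

f r' g' g' r'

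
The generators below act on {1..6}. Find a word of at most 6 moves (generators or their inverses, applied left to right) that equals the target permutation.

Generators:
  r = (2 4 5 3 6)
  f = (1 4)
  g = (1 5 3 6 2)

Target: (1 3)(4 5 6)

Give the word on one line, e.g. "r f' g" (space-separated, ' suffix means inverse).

  after f: (1 4)
  after r: (1 5 3 6 2 4)
  after g: (1 3 2 4 5 6)
  after g: (1 6 5 2 4 3)
  after r': (1 3)(4 5 6)

f r g g r'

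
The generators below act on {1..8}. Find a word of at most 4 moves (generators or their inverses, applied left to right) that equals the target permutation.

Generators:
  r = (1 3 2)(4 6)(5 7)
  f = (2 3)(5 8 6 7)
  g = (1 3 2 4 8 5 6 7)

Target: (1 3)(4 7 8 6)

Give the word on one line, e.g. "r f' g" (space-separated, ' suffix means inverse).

r' f

  after r': (1 2 3)(4 6)(5 7)
  after f: (1 3)(4 7 8 6)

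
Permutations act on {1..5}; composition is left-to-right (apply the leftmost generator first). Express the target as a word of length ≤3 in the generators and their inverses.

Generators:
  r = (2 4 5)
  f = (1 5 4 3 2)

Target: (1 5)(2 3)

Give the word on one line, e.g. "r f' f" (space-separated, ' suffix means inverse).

r' r' f

  after r': (2 5 4)
  after r': (2 4 5)
  after f: (1 5)(2 3)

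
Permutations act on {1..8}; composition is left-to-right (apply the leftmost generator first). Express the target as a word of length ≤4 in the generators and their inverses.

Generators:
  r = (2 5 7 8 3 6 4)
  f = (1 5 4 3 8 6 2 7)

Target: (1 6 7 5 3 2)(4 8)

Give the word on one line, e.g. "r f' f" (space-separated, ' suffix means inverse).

  after r': (2 4 6 3 8 7 5)
  after f': (1 7)(2 5 6 4 8)
  after r: (1 8 5 4 3 6 2 7)
  after f: (1 6 7 5 3 2)(4 8)

r' f' r f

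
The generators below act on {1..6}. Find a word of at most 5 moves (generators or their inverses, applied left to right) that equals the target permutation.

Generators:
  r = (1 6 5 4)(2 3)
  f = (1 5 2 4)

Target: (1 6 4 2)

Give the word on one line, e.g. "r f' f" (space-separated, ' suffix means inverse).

f' r r

  after f': (1 4 2 5)
  after r: (2 4 3)(5 6)
  after r: (1 6 4 2)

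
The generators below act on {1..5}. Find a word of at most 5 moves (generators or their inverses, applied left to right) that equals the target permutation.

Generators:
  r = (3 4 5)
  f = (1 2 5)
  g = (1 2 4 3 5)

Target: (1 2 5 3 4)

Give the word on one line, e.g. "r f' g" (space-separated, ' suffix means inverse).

  after r': (3 5 4)
  after r': (3 4 5)
  after g: (1 2 4)
  after r: (1 2 5 3 4)

r' r' g r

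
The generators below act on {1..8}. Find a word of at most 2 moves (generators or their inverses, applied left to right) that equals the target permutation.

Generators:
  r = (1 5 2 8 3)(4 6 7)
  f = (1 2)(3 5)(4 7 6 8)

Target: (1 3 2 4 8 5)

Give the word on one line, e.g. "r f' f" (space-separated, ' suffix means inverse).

r f

  after r: (1 5 2 8 3)(4 6 7)
  after f: (1 3 2 4 8 5)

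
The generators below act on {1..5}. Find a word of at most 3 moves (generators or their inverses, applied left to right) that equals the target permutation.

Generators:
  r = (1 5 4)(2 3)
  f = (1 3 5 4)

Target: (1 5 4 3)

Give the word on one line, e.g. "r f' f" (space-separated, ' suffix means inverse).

  after r: (1 5 4)(2 3)
  after r: (1 4 5)
  after f': (1 5 4 3)

r r f'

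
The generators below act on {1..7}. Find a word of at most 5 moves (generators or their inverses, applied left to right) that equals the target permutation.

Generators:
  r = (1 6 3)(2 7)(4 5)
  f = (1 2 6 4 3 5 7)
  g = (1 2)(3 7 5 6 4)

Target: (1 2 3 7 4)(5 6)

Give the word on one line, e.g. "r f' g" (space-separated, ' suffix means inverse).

  after r': (1 3 6)(2 7)(4 5)
  after r': (1 6 3)
  after f': (1 2)(3 7 5)(4 6)
  after f': (2 7 3 5 4)
  after g': (1 2 3 7 4)(5 6)

r' r' f' f' g'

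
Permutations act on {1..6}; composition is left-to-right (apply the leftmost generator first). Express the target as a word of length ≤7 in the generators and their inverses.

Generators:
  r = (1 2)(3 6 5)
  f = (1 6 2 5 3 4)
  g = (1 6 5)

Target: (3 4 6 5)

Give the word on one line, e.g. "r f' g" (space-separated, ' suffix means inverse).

f g' r g r

  after f: (1 6 2 5 3 4)
  after g': (2 6)(3 4 5)
  after r: (1 2 5 6)(3 4)
  after g: (1 2)(3 4)
  after r: (3 4 6 5)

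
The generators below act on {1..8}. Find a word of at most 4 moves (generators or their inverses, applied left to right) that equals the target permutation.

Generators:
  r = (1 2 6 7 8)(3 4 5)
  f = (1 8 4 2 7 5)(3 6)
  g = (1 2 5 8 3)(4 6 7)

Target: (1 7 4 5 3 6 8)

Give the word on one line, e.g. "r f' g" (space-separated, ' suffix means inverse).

  after f': (1 5 7 2 4 8)(3 6)
  after g: (1 8 2 6)(3 7 5 4)
  after r': (1 7 4 5 3 6 8)

f' g r'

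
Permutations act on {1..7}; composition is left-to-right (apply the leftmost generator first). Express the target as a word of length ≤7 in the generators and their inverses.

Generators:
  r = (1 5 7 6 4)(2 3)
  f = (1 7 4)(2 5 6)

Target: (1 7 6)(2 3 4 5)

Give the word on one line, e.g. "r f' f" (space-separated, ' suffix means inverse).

r' f' r r f'

  after r': (1 4 6 7 5)(2 3)
  after f': (1 7 2 3 6)(4 5)
  after r: (1 6 5)(3 4 7)
  after r: (1 4 6 7 2 3)
  after f': (1 7 6)(2 3 4 5)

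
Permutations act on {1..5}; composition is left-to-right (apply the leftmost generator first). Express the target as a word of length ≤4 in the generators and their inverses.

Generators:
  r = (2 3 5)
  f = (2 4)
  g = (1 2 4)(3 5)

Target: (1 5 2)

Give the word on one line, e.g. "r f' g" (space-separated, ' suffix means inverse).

  after f: (2 4)
  after g: (1 2)(3 5)
  after r': (1 5 2)

f g r'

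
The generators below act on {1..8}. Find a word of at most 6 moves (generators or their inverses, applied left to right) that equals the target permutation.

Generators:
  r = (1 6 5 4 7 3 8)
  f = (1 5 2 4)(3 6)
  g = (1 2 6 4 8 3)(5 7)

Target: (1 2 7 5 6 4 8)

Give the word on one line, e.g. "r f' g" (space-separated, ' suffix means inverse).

g g f f g'

  after g: (1 2 6 4 8 3)(5 7)
  after g: (1 6 8)(2 4 3)
  after f: (1 3 4 6 8 5 2)
  after f: (1 6 8 2 5 4 3)
  after g': (1 2 7 5 6 4 8)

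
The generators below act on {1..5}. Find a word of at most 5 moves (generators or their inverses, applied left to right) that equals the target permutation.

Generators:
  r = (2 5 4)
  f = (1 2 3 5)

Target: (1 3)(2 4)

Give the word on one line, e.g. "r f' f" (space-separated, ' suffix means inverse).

r' f f

  after r': (2 4 5)
  after f: (1 2 4)(3 5)
  after f: (1 3)(2 4)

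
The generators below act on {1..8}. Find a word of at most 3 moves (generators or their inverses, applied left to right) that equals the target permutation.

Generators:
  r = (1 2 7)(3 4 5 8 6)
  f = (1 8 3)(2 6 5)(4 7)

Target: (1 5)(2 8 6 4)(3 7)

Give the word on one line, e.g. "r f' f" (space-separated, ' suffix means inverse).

f r'

  after f: (1 8 3)(2 6 5)(4 7)
  after r': (1 5)(2 8 6 4)(3 7)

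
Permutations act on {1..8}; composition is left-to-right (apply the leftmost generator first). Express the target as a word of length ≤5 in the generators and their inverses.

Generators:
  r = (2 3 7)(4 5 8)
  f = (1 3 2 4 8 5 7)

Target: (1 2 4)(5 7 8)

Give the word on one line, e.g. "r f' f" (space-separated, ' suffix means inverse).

f' r' f

  after f': (1 7 5 8 4 2 3)
  after r': (1 3)(4 7)
  after f: (1 2 4)(5 7 8)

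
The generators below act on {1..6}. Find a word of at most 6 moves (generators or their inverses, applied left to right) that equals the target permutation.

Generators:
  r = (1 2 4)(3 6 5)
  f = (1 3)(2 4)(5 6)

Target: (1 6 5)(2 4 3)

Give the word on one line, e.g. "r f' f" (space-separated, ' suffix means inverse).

f r r f'

  after f: (1 3)(2 4)(5 6)
  after r: (1 6 3 2)
  after r: (1 5 3 4)
  after f': (1 6 5)(2 4 3)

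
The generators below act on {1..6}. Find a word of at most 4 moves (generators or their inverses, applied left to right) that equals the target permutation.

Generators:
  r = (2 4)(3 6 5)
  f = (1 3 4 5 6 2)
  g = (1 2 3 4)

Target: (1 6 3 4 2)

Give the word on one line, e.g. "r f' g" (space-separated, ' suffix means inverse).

  after f': (1 2 6 5 4 3)
  after r': (1 4 5 2 3)
  after f': (1 3 2)(5 6)
  after r: (1 6 3 4 2)

f' r' f' r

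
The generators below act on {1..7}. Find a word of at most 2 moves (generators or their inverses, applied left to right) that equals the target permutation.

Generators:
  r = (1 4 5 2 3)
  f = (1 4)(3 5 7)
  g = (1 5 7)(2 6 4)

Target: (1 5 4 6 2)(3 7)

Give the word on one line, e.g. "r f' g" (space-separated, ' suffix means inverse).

  after g': (1 7 5)(2 4 6)
  after f': (1 5 4 6 2)(3 7)

g' f'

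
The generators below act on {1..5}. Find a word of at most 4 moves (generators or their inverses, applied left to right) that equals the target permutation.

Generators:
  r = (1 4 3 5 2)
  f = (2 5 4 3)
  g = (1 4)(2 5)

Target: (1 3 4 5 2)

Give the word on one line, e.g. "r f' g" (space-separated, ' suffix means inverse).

  after r': (1 2 5 3 4)
  after f: (1 5 2 4)
  after g': (1 2)
  after f': (1 3 4 5 2)

r' f g' f'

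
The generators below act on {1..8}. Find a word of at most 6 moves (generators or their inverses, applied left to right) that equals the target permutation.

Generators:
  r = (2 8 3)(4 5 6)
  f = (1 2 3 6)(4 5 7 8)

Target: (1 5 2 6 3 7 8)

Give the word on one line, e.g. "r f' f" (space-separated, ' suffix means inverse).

  after f: (1 2 3 6)(4 5 7 8)
  after r': (1 3 5 7 2 8 6)
  after f: (1 6 2 4 5 8)(3 7)
  after r': (1 5 2 6 3 7 8)

f r' f r'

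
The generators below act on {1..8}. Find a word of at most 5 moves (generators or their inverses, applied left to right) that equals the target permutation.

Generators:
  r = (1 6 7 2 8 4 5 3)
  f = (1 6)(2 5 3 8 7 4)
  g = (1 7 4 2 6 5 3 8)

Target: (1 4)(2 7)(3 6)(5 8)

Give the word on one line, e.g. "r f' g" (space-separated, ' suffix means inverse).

g f g' f

  after g: (1 7 4 2 6 5 3 8)
  after f: (1 4 5 8 6 3 7 2)
  after g': (1 7 4 6 5 3)(2 8)
  after f: (1 4)(2 7)(3 6)(5 8)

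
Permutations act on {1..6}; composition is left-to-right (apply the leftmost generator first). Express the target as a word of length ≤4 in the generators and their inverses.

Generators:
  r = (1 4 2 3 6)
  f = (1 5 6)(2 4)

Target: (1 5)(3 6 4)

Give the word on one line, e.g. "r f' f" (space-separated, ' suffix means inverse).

f r

  after f: (1 5 6)(2 4)
  after r: (1 5)(3 6 4)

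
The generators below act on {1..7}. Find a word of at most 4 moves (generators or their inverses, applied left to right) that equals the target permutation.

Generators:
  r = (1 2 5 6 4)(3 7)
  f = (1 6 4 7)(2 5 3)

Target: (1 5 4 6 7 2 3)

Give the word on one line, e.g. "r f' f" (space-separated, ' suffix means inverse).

r f

  after r: (1 2 5 6 4)(3 7)
  after f: (1 5 4 6 7 2 3)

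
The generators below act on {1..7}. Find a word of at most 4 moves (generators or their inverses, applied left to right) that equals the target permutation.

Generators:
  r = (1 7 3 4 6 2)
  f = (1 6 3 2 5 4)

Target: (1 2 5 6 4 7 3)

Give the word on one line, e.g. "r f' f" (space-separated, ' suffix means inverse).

f r

  after f: (1 6 3 2 5 4)
  after r: (1 2 5 6 4 7 3)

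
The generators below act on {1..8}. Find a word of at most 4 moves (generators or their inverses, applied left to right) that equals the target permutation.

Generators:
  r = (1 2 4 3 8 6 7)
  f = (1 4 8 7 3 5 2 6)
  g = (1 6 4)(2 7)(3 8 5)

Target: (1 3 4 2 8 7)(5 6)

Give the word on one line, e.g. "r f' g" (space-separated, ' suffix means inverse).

r g f' r'

  after r: (1 2 4 3 8 6 7)
  after g: (1 7 6 2)(3 5)(4 8)
  after f': (1 8)(2 6 5 7)
  after r': (1 3 4 2 8 7)(5 6)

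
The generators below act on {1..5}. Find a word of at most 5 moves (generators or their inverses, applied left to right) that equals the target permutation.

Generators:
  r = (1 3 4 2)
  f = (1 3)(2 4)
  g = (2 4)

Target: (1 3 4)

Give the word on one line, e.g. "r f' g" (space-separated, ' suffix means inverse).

f g f r

  after f: (1 3)(2 4)
  after g: (1 3)
  after f: (2 4)
  after r: (1 3 4)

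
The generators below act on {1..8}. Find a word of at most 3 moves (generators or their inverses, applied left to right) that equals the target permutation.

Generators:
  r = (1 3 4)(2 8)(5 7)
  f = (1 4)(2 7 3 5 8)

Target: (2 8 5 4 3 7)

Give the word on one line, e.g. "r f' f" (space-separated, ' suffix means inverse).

f' r' r'

  after f': (1 4)(2 8 5 3 7)
  after r': (1 3 5)(7 8)
  after r': (2 8 5 4 3 7)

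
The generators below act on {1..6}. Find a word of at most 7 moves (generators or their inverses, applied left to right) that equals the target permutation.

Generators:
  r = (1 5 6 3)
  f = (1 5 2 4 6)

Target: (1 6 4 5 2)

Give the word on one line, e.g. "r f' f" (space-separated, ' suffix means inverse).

f r' f r' f'

  after f: (1 5 2 4 6)
  after r': (2 4 5)(3 6)
  after f: (1 5 4 2 6 3)
  after r': (2 5 4)
  after f': (1 6 4 5 2)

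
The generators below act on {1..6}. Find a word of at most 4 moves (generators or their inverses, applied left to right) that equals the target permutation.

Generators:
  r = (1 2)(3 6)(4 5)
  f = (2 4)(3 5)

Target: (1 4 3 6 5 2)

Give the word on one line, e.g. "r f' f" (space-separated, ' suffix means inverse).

r' f r' r'

  after r': (1 2)(3 6)(4 5)
  after f: (1 4 3 6 5 2)
  after r': (1 5)(4 6)
  after r': (1 4 3 6 5 2)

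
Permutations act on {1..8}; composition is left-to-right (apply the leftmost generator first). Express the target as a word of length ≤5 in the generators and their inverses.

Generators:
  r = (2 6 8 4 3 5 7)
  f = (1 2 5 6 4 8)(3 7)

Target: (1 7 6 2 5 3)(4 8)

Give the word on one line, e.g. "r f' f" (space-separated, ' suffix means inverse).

f r f' r

  after f: (1 2 5 6 4 8)(3 7)
  after r: (1 6 3 2 7 5 8)
  after f': (1 5 4 6 7 2 3)
  after r: (1 7 6 2 5 3)(4 8)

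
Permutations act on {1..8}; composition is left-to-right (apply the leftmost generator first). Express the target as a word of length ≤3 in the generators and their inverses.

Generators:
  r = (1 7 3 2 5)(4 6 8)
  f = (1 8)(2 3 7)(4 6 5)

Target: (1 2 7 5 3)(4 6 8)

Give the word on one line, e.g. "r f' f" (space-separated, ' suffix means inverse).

r' r'

  after r': (1 5 2 3 7)(4 8 6)
  after r': (1 2 7 5 3)(4 6 8)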